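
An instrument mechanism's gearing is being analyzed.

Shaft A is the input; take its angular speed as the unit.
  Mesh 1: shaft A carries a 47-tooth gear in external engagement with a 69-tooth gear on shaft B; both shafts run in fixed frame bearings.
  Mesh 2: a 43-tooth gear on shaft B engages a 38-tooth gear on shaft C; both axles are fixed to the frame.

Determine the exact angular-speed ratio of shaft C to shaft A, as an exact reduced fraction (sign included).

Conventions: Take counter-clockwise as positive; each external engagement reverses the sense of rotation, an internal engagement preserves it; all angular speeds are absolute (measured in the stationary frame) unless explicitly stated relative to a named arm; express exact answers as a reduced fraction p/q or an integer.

class = fixed-axis compound train [2 meshes; 2 ratios multiply, 2 sense flips]
mesh 1 [47T→69T]: running ratio 47/69, sense −
mesh 2 [43T→38T]: running ratio 2021/2622, sense +
ω_out/ω_in = 2021/2622

2021/2622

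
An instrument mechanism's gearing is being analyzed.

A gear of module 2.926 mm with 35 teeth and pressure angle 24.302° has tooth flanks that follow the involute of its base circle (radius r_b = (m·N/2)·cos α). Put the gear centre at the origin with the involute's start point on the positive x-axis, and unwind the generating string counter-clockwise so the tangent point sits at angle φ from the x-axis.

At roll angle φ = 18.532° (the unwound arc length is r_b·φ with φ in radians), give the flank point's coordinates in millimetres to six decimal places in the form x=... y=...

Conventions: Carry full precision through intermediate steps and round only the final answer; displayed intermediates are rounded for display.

x=49.045294 y=0.520887

topology: single-mesh involute geometry — m = 2.926, N = 35
pitch radius r_p = m·N/2 = 2.926·35/2 = 51.205000
base radius r_b = r_p·cos α = 51.205000·cos 24.302° = 46.667669
roll angle φ = 18.532° = 0.32344442 rad
x = r_b·(cos φ + φ·sin φ) = 49.045294
y = r_b·(sin φ − φ·cos φ) = 0.520887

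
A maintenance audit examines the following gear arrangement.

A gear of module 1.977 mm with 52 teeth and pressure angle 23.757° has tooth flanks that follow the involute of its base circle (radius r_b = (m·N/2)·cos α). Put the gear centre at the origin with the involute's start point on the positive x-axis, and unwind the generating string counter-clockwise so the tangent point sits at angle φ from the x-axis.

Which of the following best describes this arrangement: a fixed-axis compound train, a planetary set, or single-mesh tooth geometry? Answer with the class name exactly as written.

single-mesh tooth geometry

topology: single-mesh involute geometry — m = 1.977, N = 52
classification: single-mesh tooth geometry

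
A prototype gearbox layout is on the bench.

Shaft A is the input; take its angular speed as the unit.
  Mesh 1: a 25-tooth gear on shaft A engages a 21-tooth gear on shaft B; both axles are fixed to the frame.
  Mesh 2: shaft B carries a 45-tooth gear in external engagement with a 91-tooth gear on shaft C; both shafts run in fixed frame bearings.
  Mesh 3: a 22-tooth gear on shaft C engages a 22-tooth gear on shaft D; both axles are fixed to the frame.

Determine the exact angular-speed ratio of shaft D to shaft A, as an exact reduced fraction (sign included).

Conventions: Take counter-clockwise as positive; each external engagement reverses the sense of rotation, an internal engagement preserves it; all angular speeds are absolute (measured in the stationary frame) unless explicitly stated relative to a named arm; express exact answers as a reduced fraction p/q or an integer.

class = fixed-axis compound train [3 meshes; 3 ratios multiply, 3 sense flips]
mesh 1 [25T→21T]: running ratio 25/21, sense −
mesh 2 [45T→91T]: running ratio 375/637, sense +
mesh 3 [22T→22T]: running ratio 375/637, sense −
ω_out/ω_in = -375/637

-375/637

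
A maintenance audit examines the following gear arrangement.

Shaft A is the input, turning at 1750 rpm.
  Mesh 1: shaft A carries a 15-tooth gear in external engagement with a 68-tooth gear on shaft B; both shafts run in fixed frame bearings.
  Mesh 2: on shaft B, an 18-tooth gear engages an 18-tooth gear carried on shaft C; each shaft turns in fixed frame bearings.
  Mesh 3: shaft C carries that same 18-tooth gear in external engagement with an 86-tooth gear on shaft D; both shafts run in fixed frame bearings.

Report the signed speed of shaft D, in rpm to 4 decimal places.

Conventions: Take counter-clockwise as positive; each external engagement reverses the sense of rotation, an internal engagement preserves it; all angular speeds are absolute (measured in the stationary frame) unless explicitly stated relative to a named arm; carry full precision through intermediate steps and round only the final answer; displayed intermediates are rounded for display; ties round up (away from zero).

-80.7969 rpm

recognized (4 fixed axles, 3 meshes): fixed-axis compound train
mesh 1 [15T→68T]: ω = 1750.0000×15/68 = 386.0294 rpm, sense flips to −
mesh 2 [18T→18T]: ω = 386.0294×18/18 = 386.0294 rpm, sense flips to +
mesh 3 [18T→86T]: ω = 386.0294×18/86 = 80.7969 rpm, sense flips to −
signed output speed = -80.7969 rpm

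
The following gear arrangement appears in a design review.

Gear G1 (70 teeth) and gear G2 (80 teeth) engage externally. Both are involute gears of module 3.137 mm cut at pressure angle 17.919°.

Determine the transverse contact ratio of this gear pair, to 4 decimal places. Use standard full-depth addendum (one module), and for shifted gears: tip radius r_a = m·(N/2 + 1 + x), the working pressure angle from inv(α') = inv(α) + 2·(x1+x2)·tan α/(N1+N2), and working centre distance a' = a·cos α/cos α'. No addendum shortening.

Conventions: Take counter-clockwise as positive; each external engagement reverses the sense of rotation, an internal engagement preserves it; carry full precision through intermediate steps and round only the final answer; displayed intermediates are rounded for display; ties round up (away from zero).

class = single-mesh tooth geometry [involute pair 70T × 80T, m = 3.137]
base radii: r_b1 = 104.469111, r_b2 = 119.393270
tip radii: r_a1 = 112.932000, r_a2 = 128.617000
no profile shift: α' = α, a' = a
action lengths: √(r_a1²−r_b1²) = 42.893373, √(r_a2²−r_b2²) = 47.828650
base pitch p_b = π·m·cos α = 9.377125
CR = (42.893373 + 47.828650 − 235.275000·sin 17.91900°)/9.377125 = 1.955232
contact ratio ≈ 1.9552

1.9552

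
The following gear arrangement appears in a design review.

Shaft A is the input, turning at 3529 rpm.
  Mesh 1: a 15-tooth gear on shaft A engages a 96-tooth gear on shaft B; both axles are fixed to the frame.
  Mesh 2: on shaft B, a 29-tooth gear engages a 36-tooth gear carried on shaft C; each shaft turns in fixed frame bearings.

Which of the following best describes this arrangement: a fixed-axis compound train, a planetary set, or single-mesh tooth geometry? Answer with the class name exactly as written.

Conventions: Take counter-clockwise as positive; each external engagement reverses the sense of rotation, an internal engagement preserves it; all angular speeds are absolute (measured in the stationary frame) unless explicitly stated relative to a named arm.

2-mesh fixed-axis compound train (all bearings frame-fixed)
classification: fixed-axis compound train

fixed-axis compound train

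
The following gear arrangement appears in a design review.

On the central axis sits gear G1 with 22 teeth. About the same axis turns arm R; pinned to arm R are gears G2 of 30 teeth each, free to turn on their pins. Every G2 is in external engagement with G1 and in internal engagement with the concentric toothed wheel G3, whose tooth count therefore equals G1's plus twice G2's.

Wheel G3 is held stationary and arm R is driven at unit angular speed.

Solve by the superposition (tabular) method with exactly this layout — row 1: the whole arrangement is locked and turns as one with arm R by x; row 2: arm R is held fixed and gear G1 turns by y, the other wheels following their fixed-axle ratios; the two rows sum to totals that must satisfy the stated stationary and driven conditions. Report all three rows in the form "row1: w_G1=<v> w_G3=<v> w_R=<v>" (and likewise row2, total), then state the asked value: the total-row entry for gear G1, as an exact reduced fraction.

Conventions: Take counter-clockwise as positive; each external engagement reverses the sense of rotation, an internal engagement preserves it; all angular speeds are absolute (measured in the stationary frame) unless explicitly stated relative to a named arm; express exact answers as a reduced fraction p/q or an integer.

row1: w_G1=1 w_G3=1 w_R=1
row2: w_G1=41/11 w_G3=-1 w_R=0
total: w_G1=52/11 w_G3=0 w_R=1
asked value: 52/11

planetary set (22T centre, 30T on arm, 82T internal) — Willis relation
row 1: whole set turns with the arm by x
row 2 — arm fixed, fixed-axis ratios: sun y, ring −(22/82)·y, arm 0
boundary: total ω_ring = x − (22/82)·y = 0 and total ω_arm = x = 1  ⇒  y = 41/11, x = 1
row 2 ring = −(22/82)·41/11 = -1
totals (row 1 + row 2): sun 1 + 41/11 = 52/11, ring 1 + (-1) = 0, arm 1 + 0 = 1
asked cell (total, sun) = 52/11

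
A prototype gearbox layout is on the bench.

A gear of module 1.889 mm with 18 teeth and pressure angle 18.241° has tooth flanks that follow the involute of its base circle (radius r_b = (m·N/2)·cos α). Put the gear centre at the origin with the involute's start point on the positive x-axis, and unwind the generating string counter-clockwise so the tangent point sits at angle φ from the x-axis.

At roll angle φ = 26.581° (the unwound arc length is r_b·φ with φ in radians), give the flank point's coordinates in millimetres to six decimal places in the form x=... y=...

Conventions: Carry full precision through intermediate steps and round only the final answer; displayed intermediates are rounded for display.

x=17.791890 y=0.525935

single-mesh involute tooth geometry (18T wheel at module 1.889)
pitch radius r_p = m·N/2 = 1.889·18/2 = 17.001000
base radius r_b = r_p·cos α = 17.001000·cos 18.241° = 16.146671
roll angle φ = 26.581° = 0.46392597 rad
x = r_b·(cos φ + φ·sin φ) = 17.791890
y = r_b·(sin φ − φ·cos φ) = 0.525935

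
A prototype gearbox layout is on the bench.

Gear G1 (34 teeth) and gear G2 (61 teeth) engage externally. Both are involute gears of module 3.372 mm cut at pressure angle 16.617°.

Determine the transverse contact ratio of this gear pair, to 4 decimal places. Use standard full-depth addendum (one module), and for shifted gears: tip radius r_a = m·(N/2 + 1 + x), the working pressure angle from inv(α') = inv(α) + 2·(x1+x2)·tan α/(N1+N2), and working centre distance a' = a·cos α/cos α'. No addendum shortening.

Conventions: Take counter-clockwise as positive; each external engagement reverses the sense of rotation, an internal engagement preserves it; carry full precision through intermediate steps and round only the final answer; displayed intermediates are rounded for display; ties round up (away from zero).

1.9347

recognized (one external pair, fixed centres): single-mesh tooth geometry, m = 3.372, N1 = 34, N2 = 61
base radii: r_b1 = 54.930022, r_b2 = 98.550921
tip radii: r_a1 = 60.696000, r_a2 = 106.218000
no profile shift: α' = α, a' = a
action lengths: √(r_a1²−r_b1²) = 25.820479, √(r_a2²−r_b2²) = 39.622966
base pitch p_b = π·m·cos α = 10.151044
CR = (25.820479 + 39.622966 − 160.170000·sin 16.61700°)/10.151044 = 1.934697
contact ratio ≈ 1.9347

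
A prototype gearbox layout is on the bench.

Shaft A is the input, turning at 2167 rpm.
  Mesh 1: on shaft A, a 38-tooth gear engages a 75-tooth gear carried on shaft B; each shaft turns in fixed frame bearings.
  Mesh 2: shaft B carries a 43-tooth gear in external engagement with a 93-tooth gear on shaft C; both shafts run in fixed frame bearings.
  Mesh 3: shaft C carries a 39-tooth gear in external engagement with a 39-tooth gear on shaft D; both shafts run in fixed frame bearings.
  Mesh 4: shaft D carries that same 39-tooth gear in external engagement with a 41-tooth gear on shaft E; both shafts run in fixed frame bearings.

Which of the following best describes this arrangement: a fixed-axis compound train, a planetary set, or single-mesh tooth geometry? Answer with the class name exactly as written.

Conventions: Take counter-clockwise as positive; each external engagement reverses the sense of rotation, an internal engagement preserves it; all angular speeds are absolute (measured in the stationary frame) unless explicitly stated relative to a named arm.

class = fixed-axis compound train [4 meshes; 4 ratios multiply, 4 sense flips]
classification: fixed-axis compound train

fixed-axis compound train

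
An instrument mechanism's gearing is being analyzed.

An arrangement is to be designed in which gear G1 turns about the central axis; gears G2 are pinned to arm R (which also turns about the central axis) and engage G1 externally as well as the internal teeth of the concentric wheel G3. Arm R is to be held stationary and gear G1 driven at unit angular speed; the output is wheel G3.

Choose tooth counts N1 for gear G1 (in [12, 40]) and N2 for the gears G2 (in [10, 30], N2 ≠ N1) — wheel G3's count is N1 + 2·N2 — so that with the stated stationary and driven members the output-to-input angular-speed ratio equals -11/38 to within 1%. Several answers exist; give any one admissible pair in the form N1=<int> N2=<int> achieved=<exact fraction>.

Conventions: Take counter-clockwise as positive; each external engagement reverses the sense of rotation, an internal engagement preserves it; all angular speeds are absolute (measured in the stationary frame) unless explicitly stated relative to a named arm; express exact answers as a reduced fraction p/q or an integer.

class = planetary set [ratio -11/38 wanted; Willis about the carrier]
Willis with ω_arm = 0: ω_ring/ω_sun = −N1/N3; set equal to -11/38  ⇒  N3/N1 = −1/(-11/38) = 38/11
N3 = N1 + 2·N2  ⇒  N2/N1 = (N3/N1 − 1)/2 = (38/11 − 1)/2 = 27/22
smallest multiple with N1 ≥ 12 and N2 ≥ 10: k = 1  ⇒  N1 = 1·22 = 22, N2 = 1·27 = 27 (N1 ≤ 40, N2 ≤ 30, N2 ≠ N1 ✓), N3 = 22 + 2·27 = 76
check: −N1/N3 with N1 = 22, N3 = 76 gives -11/38; |achieved − target| = 0 ≤ 11/3800 ✓

N1=22 N2=27 achieved=-11/38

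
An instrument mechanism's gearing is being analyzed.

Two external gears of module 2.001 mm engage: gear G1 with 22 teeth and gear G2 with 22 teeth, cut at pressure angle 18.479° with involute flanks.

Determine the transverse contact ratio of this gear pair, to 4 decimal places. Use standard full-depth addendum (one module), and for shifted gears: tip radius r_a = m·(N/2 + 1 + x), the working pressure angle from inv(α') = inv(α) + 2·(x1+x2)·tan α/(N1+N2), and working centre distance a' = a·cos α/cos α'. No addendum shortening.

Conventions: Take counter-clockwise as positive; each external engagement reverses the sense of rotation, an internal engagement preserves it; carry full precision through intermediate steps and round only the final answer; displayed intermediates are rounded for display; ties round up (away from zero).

recognized (one external pair, fixed centres): single-mesh tooth geometry, m = 2.001, N1 = 22, N2 = 22
base radii: r_b1 = 20.876110, r_b2 = 20.876110
tip radii: r_a1 = 24.012000, r_a2 = 24.012000
no profile shift: α' = α, a' = a
action lengths: √(r_a1²−r_b1²) = 11.864407, √(r_a2²−r_b2²) = 11.864407
base pitch p_b = π·m·cos α = 5.962203
CR = (11.864407 + 11.864407 − 44.022000·sin 18.47900°)/5.962203 = 1.639617
contact ratio ≈ 1.6396

1.6396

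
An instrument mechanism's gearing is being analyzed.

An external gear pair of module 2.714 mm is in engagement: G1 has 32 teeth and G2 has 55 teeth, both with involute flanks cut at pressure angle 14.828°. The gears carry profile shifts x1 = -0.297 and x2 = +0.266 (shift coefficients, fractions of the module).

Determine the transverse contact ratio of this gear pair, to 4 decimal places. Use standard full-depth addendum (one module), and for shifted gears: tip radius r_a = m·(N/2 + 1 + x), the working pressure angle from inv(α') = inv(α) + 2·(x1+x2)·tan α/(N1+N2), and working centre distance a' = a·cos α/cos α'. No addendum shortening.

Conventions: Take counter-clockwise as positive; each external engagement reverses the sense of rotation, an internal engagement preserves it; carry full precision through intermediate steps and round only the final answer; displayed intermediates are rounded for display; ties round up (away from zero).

2.0693

class = single-mesh tooth geometry [involute pair 32T × 55T, m = 2.714]
base radii: r_b1 = 41.977913, r_b2 = 72.149538
tip radii: r_a1 = 45.331942, r_a2 = 78.070924
inv(α') = inv(14.828°) + 2·(-0.297+0.266)·tan α/(32+55) = 0.00574819  ⇒  α' = 14.67206°
a' = a·cos α / cos α' = 118.0590·cos 14.828°/cos 14.67206° = 117.974432
action lengths: √(r_a1²−r_b1²) = 17.112562, √(r_a2²−r_b2²) = 29.824710
base pitch p_b = π·m·cos α = 8.242344
CR = (17.112562 + 29.824710 − 117.974432·sin 14.67206°)/8.242344 = 2.069312
contact ratio ≈ 2.0693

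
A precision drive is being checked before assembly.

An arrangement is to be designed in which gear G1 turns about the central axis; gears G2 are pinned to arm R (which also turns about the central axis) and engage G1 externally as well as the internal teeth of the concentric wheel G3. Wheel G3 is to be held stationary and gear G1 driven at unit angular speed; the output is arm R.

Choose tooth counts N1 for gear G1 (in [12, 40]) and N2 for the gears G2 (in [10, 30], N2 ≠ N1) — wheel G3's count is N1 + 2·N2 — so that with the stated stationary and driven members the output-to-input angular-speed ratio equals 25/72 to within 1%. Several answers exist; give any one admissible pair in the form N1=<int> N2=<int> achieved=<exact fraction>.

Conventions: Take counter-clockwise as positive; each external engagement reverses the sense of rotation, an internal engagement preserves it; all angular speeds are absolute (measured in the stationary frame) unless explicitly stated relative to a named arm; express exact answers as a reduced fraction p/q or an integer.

N1=25 N2=11 achieved=25/72

class = planetary set [ratio 25/72 wanted; Willis about the carrier]
Willis with ω_ring = 0: ω_arm/ω_sun = N1/(N1+N3); set equal to 25/72  ⇒  N3/N1 = 1/(25/72) − 1 = 47/25
N3 = N1 + 2·N2  ⇒  N2/N1 = (N3/N1 − 1)/2 = (47/25 − 1)/2 = 11/25
smallest multiple with N1 ≥ 12 and N2 ≥ 10: k = 1  ⇒  N1 = 1·25 = 25, N2 = 1·11 = 11 (N1 ≤ 40, N2 ≤ 30, N2 ≠ N1 ✓), N3 = 25 + 2·11 = 47
check: N1/(N1+N3) with N1 = 25, N3 = 47 gives 25/72; |achieved − target| = 0 ≤ 1/288 ✓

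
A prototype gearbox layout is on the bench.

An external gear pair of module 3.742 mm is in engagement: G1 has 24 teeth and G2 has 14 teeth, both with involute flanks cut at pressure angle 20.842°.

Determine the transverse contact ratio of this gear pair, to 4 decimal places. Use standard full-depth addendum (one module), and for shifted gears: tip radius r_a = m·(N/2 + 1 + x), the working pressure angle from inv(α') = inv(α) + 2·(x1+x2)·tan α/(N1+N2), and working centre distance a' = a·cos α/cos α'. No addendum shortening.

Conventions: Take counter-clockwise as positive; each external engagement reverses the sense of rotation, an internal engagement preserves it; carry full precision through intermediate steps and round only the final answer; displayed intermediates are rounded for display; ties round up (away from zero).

recognized (one external pair, fixed centres): single-mesh tooth geometry, m = 3.742, N1 = 24, N2 = 14
base radii: r_b1 = 41.965712, r_b2 = 24.479999
tip radii: r_a1 = 48.646000, r_a2 = 29.936000
no profile shift: α' = α, a' = a
action lengths: √(r_a1²−r_b1²) = 24.603096, √(r_a2²−r_b2²) = 17.230605
base pitch p_b = π·m·cos α = 10.986598
CR = (24.603096 + 17.230605 − 71.098000·sin 20.84200°)/10.986598 = 1.505251
contact ratio ≈ 1.5053

1.5053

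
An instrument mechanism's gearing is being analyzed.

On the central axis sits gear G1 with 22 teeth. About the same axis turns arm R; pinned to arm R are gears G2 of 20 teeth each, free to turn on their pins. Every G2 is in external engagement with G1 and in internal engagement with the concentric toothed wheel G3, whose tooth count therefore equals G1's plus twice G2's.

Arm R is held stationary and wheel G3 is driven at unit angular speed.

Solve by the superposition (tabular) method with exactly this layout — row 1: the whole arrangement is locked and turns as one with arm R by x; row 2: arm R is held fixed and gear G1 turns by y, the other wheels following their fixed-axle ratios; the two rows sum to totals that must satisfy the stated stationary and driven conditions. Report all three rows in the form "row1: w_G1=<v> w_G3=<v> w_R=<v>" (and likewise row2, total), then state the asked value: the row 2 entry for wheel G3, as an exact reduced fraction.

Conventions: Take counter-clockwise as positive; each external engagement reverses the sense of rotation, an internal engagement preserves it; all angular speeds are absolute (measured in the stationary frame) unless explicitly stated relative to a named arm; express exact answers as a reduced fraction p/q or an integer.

row1: w_G1=0 w_G3=0 w_R=0
row2: w_G1=-31/11 w_G3=1 w_R=0
total: w_G1=-31/11 w_G3=1 w_R=0
asked value: 1

topology: planetary set — G1 22T / G2 20T / G3 62T, arm = carrier (Willis)
row 1 (train locked, turned with arm): all members turn x
superposition row 2 [arm held]: sun y, ring −(22/62)·y, arm 0
boundary: total ω_arm = x = 0 and total ω_ring = x − (22/62)·y = 1  ⇒  y = -31/11, x = 0
row 2 ring = −(22/62)·(-31/11) = 1
totals (row 1 + row 2): sun 0 + (-31/11) = -31/11, ring 0 + 1 = 1, arm 0 + 0 = 0
asked cell (row2, ring) = 1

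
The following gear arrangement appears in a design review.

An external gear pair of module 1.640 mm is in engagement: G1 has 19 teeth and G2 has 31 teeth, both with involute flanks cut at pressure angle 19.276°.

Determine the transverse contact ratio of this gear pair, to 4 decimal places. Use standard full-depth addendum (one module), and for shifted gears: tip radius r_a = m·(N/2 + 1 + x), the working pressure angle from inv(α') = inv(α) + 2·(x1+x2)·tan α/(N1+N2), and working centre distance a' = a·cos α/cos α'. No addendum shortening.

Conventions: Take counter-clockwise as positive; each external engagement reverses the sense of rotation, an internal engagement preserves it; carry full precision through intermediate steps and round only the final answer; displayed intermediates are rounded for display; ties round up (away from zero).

topology: single-mesh involute geometry — m = 1.640, 19T/31T pair
base radii: r_b1 = 14.706575, r_b2 = 23.994937
tip radii: r_a1 = 17.220000, r_a2 = 27.060000
no profile shift: α' = α, a' = a
action lengths: √(r_a1²−r_b1²) = 8.957961, √(r_a2²−r_b2²) = 12.509460
base pitch p_b = π·m·cos α = 4.863375
CR = (8.957961 + 12.509460 − 41.000000·sin 19.27600°)/4.863375 = 1.631077
contact ratio ≈ 1.6311

1.6311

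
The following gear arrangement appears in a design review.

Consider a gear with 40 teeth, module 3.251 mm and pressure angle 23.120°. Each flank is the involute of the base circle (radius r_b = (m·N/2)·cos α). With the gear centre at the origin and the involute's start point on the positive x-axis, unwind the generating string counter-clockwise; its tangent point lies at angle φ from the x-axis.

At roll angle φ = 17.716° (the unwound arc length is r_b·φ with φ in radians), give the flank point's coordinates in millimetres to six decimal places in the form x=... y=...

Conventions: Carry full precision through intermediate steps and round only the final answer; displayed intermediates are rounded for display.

x=62.588449 y=0.583628

recognized (one wheel, involute flank): single-mesh tooth geometry, m = 3.251, N = 40
pitch radius r_p = m·N/2 = 3.251·40/2 = 65.020000
base radius r_b = r_p·cos α = 65.020000·cos 23.120° = 59.797886
roll angle φ = 17.716° = 0.30920253 rad
x = r_b·(cos φ + φ·sin φ) = 62.588449
y = r_b·(sin φ − φ·cos φ) = 0.583628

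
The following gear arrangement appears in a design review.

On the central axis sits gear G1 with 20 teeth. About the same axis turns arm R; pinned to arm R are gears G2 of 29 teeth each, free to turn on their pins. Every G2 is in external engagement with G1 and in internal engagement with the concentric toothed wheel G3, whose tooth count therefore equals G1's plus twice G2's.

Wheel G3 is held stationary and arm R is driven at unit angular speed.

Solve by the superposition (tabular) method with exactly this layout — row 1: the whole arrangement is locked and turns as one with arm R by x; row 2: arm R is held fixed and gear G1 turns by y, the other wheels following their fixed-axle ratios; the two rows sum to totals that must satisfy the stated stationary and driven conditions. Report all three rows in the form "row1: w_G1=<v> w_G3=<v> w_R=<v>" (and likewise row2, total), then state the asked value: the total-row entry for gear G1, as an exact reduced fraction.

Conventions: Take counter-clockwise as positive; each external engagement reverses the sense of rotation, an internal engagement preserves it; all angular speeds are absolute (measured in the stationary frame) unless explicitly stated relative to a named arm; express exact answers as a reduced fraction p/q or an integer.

topology: planetary set — G1 20T / G2 29T / G3 78T, arm = carrier (Willis)
superposition row 1 [locked train]: every member turns x
row 2 (arm held, sun turns y): ω_ring = −(20/78)·y, ω_arm = 0
boundary: total ω_ring = x − (20/78)·y = 0 and total ω_arm = x = 1  ⇒  y = 39/10, x = 1
row 2 ring = −(20/78)·39/10 = -1
totals (row 1 + row 2): sun 1 + 39/10 = 49/10, ring 1 + (-1) = 0, arm 1 + 0 = 1
asked cell (total, sun) = 49/10

row1: w_G1=1 w_G3=1 w_R=1
row2: w_G1=39/10 w_G3=-1 w_R=0
total: w_G1=49/10 w_G3=0 w_R=1
asked value: 49/10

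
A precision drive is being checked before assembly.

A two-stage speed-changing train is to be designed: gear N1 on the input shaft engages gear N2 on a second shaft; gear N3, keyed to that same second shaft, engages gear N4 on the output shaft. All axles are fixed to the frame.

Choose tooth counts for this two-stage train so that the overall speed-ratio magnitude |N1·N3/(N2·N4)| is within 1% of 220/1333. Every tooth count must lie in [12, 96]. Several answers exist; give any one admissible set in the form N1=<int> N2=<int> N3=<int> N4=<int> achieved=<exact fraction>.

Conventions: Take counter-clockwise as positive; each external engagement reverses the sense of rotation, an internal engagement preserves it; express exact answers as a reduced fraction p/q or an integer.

N1=20 N2=31 N3=22 N4=86 achieved=220/1333

2-stage fixed-axis compound train for ratio 220/1333
target = 220/1333 in lowest terms: an exact hit needs N1·N3 = k·220 and N2·N4 = k·1333 for one integer k, every count in [12, 96]; additionally prefer no 1:1 stage (N1 ≠ N2, N3 ≠ N4)
k = 1: no 1:1-free in-range split of k·220 and k·1333 into factor pairs; take k = 2
k = 2: N1·N3 = 440 = 20·22, N2·N4 = 2666 = 31·86
achieved = 20·22/(31·86) = 220/1333; |achieved − target| = 0 ≤ 11/6665 ✓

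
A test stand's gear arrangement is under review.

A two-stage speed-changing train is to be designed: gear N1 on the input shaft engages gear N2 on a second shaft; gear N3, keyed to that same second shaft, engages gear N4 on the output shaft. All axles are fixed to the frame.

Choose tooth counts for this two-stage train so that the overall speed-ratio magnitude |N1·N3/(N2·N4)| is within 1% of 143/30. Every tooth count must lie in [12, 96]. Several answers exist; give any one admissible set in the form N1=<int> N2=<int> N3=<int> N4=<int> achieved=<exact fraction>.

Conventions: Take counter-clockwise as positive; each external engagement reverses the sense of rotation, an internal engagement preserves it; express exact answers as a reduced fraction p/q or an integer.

topology: fixed-axis compound train — 2 stages, target 143/30
target = 143/30 in lowest terms: an exact hit needs N1·N3 = k·143 and N2·N4 = k·30 for one integer k, every count in [12, 96]; additionally prefer no 1:1 stage (N1 ≠ N2, N3 ≠ N4)
k = 1…5: no 1:1-free in-range split of k·143 and k·30 into factor pairs; take k = 6
k = 6: N1·N3 = 858 = 13·66, N2·N4 = 180 = 12·15
achieved = 13·66/(12·15) = 143/30; |achieved − target| = 0 ≤ 143/3000 ✓

N1=13 N2=12 N3=66 N4=15 achieved=143/30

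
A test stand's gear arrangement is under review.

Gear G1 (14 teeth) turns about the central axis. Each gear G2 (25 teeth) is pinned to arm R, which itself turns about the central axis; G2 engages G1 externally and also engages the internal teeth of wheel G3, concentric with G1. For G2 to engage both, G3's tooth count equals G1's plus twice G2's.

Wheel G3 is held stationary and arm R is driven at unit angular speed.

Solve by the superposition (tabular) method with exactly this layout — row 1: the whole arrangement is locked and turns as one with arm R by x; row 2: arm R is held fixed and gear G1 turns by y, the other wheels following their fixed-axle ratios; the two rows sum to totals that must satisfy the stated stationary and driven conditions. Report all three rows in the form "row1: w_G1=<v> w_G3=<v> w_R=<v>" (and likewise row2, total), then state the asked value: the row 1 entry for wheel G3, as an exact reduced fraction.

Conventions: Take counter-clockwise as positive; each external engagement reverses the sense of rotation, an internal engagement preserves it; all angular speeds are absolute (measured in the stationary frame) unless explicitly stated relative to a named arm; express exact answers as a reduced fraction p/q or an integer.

planetary set (14T centre, 25T on arm, 64T internal) — Willis relation
superposition row 1 [locked train]: every member turns x
row 2 (arm held, sun turns y): ω_ring = −(14/64)·y, ω_arm = 0
boundary: total ω_ring = x − (14/64)·y = 0 and total ω_arm = x = 1  ⇒  y = 32/7, x = 1
row 2 ring = −(14/64)·32/7 = -1
totals (row 1 + row 2): sun 1 + 32/7 = 39/7, ring 1 + (-1) = 0, arm 1 + 0 = 1
asked cell (row1, ring) = 1

row1: w_G1=1 w_G3=1 w_R=1
row2: w_G1=32/7 w_G3=-1 w_R=0
total: w_G1=39/7 w_G3=0 w_R=1
asked value: 1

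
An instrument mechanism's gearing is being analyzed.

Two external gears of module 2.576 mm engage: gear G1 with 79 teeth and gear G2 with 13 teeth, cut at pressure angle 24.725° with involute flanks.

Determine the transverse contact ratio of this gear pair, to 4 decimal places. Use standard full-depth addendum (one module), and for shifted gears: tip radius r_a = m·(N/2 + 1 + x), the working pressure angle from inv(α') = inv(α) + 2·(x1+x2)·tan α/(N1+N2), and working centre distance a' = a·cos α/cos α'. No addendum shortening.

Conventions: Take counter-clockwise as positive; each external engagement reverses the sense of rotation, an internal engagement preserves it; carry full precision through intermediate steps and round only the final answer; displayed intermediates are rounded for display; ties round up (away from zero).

1.4621

recognized (one external pair, fixed centres): single-mesh tooth geometry, m = 2.576, N1 = 79, N2 = 13
base radii: r_b1 = 92.423963, r_b2 = 15.209007
tip radii: r_a1 = 104.328000, r_a2 = 19.320000
no profile shift: α' = α, a' = a
action lengths: √(r_a1²−r_b1²) = 48.395688, √(r_a2²−r_b2²) = 11.914215
base pitch p_b = π·m·cos α = 7.350847
CR = (48.395688 + 11.914215 − 118.496000·sin 24.72500°)/7.350847 = 1.462057
contact ratio ≈ 1.4621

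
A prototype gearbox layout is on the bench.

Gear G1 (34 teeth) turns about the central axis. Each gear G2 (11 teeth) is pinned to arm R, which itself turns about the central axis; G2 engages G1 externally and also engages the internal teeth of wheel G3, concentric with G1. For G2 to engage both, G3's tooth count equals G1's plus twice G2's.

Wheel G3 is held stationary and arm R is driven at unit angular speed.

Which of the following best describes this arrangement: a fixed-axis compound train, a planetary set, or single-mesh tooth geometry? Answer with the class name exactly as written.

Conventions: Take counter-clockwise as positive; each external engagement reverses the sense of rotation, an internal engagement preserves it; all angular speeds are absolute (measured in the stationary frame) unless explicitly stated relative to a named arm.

planetary set

class = planetary set [G3 = 34+2·11 = 56; Willis about the carrier]
classification: planetary set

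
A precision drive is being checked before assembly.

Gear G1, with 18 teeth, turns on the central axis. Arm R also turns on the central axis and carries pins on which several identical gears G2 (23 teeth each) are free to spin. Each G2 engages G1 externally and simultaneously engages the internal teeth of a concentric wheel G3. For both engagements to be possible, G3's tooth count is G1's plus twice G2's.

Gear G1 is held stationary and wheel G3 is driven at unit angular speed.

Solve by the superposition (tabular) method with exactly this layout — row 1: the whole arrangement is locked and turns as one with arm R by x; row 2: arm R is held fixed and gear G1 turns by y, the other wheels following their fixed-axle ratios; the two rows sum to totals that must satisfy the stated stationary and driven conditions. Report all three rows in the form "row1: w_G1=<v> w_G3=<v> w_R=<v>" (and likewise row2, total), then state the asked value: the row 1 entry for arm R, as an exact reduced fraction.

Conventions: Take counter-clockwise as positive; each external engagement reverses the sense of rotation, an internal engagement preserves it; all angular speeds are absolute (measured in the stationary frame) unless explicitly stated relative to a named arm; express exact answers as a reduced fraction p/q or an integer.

row1: w_G1=32/41 w_G3=32/41 w_R=32/41
row2: w_G1=-32/41 w_G3=9/41 w_R=0
total: w_G1=0 w_G3=1 w_R=32/41
asked value: 32/41

recognized (axles ride arm R): planetary set, 18/23/64 teeth
row 1 (train locked, turned with arm): all members turn x
row 2 (arm held, sun turns y): ω_ring = −(18/64)·y, ω_arm = 0
boundary: total ω_sun = x + y = 0 and total ω_ring = x − (18/64)·y = 1  ⇒  y = -32/41, x = 32/41
row 2 ring = −(18/64)·(-32/41) = 9/41
totals (row 1 + row 2): sun 32/41 + (-32/41) = 0, ring 32/41 + 9/41 = 1, arm 32/41 + 0 = 32/41
asked cell (row1, arm) = 32/41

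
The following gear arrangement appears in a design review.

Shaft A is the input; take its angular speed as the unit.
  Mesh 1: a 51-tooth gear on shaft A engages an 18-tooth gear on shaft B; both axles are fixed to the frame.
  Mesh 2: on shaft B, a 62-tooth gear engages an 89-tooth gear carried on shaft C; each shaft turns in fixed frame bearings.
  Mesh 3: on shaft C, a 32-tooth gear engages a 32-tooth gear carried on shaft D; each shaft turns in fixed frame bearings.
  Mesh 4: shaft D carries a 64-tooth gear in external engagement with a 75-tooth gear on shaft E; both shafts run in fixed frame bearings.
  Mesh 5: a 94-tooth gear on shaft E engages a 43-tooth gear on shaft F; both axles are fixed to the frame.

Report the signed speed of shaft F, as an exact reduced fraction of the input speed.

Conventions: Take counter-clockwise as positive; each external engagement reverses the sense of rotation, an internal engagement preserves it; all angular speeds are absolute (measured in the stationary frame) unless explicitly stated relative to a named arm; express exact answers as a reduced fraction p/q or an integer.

5-mesh fixed-axis compound train (all bearings frame-fixed)
mesh 1 [51T→18T]: |ω|/ω_in = 1×51/18 = 17/6, sense flips to −
mesh 2 [62T→89T]: |ω|/ω_in = (17/6)×62/89 = 527/267, sense flips to +
mesh 3 [32T→32T]: |ω|/ω_in = (527/267)×32/32 = 527/267, sense flips to −
mesh 4 [64T→75T]: |ω|/ω_in = (527/267)×64/75 = 33728/20025, sense flips to +
mesh 5 [94T→43T]: |ω|/ω_in = (33728/20025)×94/43 = 3170432/861075, sense flips to −
signed output speed (× input speed) = -3170432/861075

-3170432/861075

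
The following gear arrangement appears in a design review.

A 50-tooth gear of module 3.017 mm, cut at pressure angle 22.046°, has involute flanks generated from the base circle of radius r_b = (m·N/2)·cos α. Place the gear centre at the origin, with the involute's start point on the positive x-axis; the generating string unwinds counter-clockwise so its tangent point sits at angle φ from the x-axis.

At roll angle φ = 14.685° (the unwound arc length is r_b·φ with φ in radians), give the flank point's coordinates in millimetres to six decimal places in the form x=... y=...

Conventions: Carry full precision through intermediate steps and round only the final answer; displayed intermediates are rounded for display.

class = single-mesh tooth geometry [base-circle involute, m = 3.017, 50T]
pitch radius r_p = m·N/2 = 3.017·50/2 = 75.425000
base radius r_b = r_p·cos α = 75.425000·cos 22.046° = 69.910135
roll angle φ = 14.685° = 0.25630160 rad
x = r_b·(cos φ + φ·sin φ) = 72.168779
y = r_b·(sin φ − φ·cos φ) = 0.389778

x=72.168779 y=0.389778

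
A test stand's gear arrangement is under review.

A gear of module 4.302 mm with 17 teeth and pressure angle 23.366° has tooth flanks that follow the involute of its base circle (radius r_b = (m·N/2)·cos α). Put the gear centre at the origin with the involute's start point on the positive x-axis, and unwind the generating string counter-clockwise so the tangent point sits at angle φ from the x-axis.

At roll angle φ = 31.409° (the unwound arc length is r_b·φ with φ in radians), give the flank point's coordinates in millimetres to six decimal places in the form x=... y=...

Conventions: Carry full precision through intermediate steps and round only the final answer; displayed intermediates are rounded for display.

x=38.239319 y=1.788516

class = single-mesh tooth geometry [base-circle involute, m = 4.302, 17T]
pitch radius r_p = m·N/2 = 4.302·17/2 = 36.567000
base radius r_b = r_p·cos α = 36.567000·cos 23.366° = 33.568145
roll angle φ = 31.409° = 0.54819046 rad
x = r_b·(cos φ + φ·sin φ) = 38.239319
y = r_b·(sin φ − φ·cos φ) = 1.788516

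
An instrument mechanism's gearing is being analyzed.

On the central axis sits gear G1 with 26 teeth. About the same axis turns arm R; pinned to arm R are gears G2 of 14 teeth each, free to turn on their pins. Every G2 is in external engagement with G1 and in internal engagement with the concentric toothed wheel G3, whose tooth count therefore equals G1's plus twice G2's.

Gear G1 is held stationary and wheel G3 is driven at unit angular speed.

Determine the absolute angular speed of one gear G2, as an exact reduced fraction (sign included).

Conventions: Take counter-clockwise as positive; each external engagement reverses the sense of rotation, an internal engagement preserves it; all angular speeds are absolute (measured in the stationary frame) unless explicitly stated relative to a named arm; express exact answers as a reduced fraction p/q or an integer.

27/14

topology: planetary set — G1 26T / G2 14T / G3 54T, arm = carrier (Willis)
ring teeth: 26 + 2·14 = 54
26(ω_sun−ω_arm) = −54(ω_ring−ω_arm),  ω_sun = 0, ω_ring = 1
26(0−ω_arm) = −54(1−ω_arm)  ⇒  80·ω_arm = 54  ⇒  ω_arm = 27/40
sun–planet mesh: 26·(0−27/40) = −14·(ω_p−ω_arm)  ⇒  ω_p−ω_arm = 351/280
ω_p = 27/40 + 351/280 = 27/14
exact speed ratio = 27/14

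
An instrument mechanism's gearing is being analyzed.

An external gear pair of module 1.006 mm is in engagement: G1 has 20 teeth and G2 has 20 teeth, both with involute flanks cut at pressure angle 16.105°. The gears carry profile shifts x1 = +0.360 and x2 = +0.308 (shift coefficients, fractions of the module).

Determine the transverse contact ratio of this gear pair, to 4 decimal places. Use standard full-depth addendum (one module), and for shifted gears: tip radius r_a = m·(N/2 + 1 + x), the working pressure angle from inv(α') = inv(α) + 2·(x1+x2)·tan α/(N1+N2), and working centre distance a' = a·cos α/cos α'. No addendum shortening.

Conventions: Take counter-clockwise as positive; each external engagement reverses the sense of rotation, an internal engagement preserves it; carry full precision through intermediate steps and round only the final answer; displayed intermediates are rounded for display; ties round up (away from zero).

1.5432

single-mesh involute tooth geometry (20T engaging 20T at module 1.006)
base radii: r_b1 = 9.665195, r_b2 = 9.665195
tip radii: r_a1 = 11.428160, r_a2 = 11.375848
inv(α') = inv(16.105°) + 2·(+0.360+0.308)·tan α/(20+20) = 0.01728800  ⇒  α' = 20.97785°
a' = a·cos α / cos α' = 20.1200·cos 16.105°/cos 20.97785° = 20.702580
action lengths: √(r_a1²−r_b1²) = 6.098102, √(r_a2²−r_b2²) = 5.999494
base pitch p_b = π·m·cos α = 3.036410
CR = (6.098102 + 5.999494 − 20.702580·sin 20.97785°)/3.036410 = 1.543245
contact ratio ≈ 1.5432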